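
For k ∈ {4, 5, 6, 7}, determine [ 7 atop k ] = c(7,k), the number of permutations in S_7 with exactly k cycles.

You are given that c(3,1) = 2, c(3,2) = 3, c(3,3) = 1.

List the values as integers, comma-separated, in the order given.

735, 175, 21, 1

r4: T_4,1=3×2+0=6; T_4,2=3×3+2=11; T_4,3=3×1+3=6; T_4,4=3×0+1=1
r5: T_5,2=4×11+6=50; T_5,3=4×6+11=35; T_5,4=4×1+6=10; T_5,5=4×0+1=1
r6: T_6,3=5×35+50=225; T_6,4=5×10+35=85; T_6,5=5×1+10=15; T_6,6=5×0+1=1
r7: T_7,4=6×85+225=735; T_7,5=6×15+85=175; T_7,6=6×1+15=21; T_7,7=6×0+1=1
Read c(7,4) = 735, c(7,5) = 175, c(7,6) = 21, c(7,7) = 1.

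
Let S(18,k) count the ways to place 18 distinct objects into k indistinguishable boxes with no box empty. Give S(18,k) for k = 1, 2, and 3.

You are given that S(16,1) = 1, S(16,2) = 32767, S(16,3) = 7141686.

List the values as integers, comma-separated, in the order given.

1, 131071, 64439010

r17: T_17,1=1×1+0=1; T_17,2=2×32767+1=65535; T_17,3=3×7141686+32767=21457825
r18: T_18,1=1×1+0=1; T_18,2=2×65535+1=131071; T_18,3=3×21457825+65535=64439010
Read S(18,1) = 1, S(18,2) = 131071, S(18,3) = 64439010.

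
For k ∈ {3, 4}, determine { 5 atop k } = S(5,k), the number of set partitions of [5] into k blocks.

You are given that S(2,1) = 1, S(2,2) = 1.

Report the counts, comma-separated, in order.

[3] T[3,1]:1*1+0=1 · T[3,2]:2*1+1=3 · T[3,3]:3*0+1=1
[4] T[4,2]:2*3+1=7 · T[4,3]:3*1+3=6 · T[4,4]:4*0+1=1
[5] T[5,3]:3*6+7=25 · T[5,4]:4*1+6=10
Read S(5,3) = 25, S(5,4) = 10.

25, 10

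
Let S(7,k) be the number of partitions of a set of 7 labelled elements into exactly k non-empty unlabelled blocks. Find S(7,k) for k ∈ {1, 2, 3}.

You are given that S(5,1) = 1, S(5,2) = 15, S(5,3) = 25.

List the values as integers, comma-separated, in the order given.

1, 63, 301

[6] T[6,1]:1*1+0=1 · T[6,2]:2*15+1=31 · T[6,3]:3*25+15=90
[7] T[7,1]:1*1+0=1 · T[7,2]:2*31+1=63 · T[7,3]:3*90+31=301
Read S(7,1) = 1, S(7,2) = 63, S(7,3) = 301.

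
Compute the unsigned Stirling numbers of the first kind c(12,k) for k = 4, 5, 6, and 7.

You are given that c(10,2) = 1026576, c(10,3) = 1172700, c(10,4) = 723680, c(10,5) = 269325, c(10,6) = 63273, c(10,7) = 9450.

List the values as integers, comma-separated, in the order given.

i=11: T(11,3)=1026576+10·1172700=12753576 | T(11,4)=1172700+10·723680=8409500 | T(11,5)=723680+10·269325=3416930 | T(11,6)=269325+10·63273=902055 | T(11,7)=63273+10·9450=157773
i=12: T(12,4)=12753576+11·8409500=105258076 | T(12,5)=8409500+11·3416930=45995730 | T(12,6)=3416930+11·902055=13339535 | T(12,7)=902055+11·157773=2637558
Read c(12,4) = 105258076, c(12,5) = 45995730, c(12,6) = 13339535, c(12,7) = 2637558.

105258076, 45995730, 13339535, 2637558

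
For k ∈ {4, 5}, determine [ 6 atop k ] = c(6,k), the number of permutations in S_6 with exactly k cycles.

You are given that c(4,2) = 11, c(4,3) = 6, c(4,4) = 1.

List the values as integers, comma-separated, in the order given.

85, 15

@5  (5,3):6·4+11→35, (5,4):1·4+6→10, (5,5):0·4+1→1
@6  (6,4):10·5+35→85, (6,5):1·5+10→15
Read c(6,4) = 85, c(6,5) = 15.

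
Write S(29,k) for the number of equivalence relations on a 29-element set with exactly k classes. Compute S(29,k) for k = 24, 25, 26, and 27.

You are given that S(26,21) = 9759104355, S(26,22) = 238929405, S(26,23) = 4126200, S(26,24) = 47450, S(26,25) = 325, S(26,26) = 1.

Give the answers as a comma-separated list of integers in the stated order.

33738295500, 626551380, 8336601, 74907

i=27: T(27,22)=9759104355+22·238929405=15015551265 | T(27,23)=238929405+23·4126200=333832005 | T(27,24)=4126200+24·47450=5265000 | T(27,25)=47450+25·325=55575 | T(27,26)=325+26·1=351 | T(27,27)=1+27·0=1
i=28: T(28,23)=15015551265+23·333832005=22693687380 | T(28,24)=333832005+24·5265000=460192005 | T(28,25)=5265000+25·55575=6654375 | T(28,26)=55575+26·351=64701 | T(28,27)=351+27·1=378
i=29: T(29,24)=22693687380+24·460192005=33738295500 | T(29,25)=460192005+25·6654375=626551380 | T(29,26)=6654375+26·64701=8336601 | T(29,27)=64701+27·378=74907
Read S(29,24) = 33738295500, S(29,25) = 626551380, S(29,26) = 8336601, S(29,27) = 74907.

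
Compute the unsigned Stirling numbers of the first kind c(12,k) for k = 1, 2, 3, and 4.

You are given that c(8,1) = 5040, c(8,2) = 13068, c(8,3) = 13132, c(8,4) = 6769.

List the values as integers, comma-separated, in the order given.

39916800, 120543840, 150917976, 105258076

i=9: T(9,1)=0+8·5040=40320 | T(9,2)=5040+8·13068=109584 | T(9,3)=13068+8·13132=118124 | T(9,4)=13132+8·6769=67284
i=10: T(10,1)=0+9·40320=362880 | T(10,2)=40320+9·109584=1026576 | T(10,3)=109584+9·118124=1172700 | T(10,4)=118124+9·67284=723680
i=11: T(11,1)=0+10·362880=3628800 | T(11,2)=362880+10·1026576=10628640 | T(11,3)=1026576+10·1172700=12753576 | T(11,4)=1172700+10·723680=8409500
i=12: T(12,1)=0+11·3628800=39916800 | T(12,2)=3628800+11·10628640=120543840 | T(12,3)=10628640+11·12753576=150917976 | T(12,4)=12753576+11·8409500=105258076
Read c(12,1) = 39916800, c(12,2) = 120543840, c(12,3) = 150917976, c(12,4) = 105258076.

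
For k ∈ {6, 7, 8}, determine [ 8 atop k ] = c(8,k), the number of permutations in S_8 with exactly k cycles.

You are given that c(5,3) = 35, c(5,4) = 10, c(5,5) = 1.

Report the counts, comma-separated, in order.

r6: T_6,4=5×10+35=85; T_6,5=5×1+10=15; T_6,6=5×0+1=1
r7: T_7,5=6×15+85=175; T_7,6=6×1+15=21; T_7,7=6×0+1=1
r8: T_8,6=7×21+175=322; T_8,7=7×1+21=28; T_8,8=7×0+1=1
Read c(8,6) = 322, c(8,7) = 28, c(8,8) = 1.

322, 28, 1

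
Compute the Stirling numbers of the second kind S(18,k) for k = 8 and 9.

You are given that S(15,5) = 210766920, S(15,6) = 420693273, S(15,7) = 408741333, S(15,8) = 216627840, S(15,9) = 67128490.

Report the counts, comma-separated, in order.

189036065010, 106175395755

@16  (16,6):420693273·6+210766920→2734926558, (16,7):408741333·7+420693273→3281882604, (16,8):216627840·8+408741333→2141764053, (16,9):67128490·9+216627840→820784250
@17  (17,7):3281882604·7+2734926558→25708104786, (17,8):2141764053·8+3281882604→20415995028, (17,9):820784250·9+2141764053→9528822303
@18  (18,8):20415995028·8+25708104786→189036065010, (18,9):9528822303·9+20415995028→106175395755
Read S(18,8) = 189036065010, S(18,9) = 106175395755.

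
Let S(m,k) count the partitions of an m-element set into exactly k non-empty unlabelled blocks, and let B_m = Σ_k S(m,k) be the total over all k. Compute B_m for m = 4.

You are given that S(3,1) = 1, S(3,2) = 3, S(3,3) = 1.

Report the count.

row 4: T[4][1]=1·1+0=1  T[4][2]=2·3+1=7  T[4][3]=3·1+3=6  T[4][4]=4·0+1=1
B_4 = ΣS(4,k) = 1+7+6+1 = 15

15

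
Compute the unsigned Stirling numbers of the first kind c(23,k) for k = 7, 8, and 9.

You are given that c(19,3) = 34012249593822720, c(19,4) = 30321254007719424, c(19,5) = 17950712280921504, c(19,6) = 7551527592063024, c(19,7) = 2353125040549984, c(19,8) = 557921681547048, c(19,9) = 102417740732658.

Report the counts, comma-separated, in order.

720308216440924653696, 199321978221066137360, 43714229649594412832

r20: T_20,4=19×30321254007719424+34012249593822720=610116075740491776; T_20,5=19×17950712280921504+30321254007719424=371384787345228000; T_20,6=19×7551527592063024+17950712280921504=161429736530118960; T_20,7=19×2353125040549984+7551527592063024=52260903362512720; T_20,8=19×557921681547048+2353125040549984=12953636989943896; T_20,9=19×102417740732658+557921681547048=2503858755467550
r21: T_21,5=20×371384787345228000+610116075740491776=8037811822645051776; T_21,6=20×161429736530118960+371384787345228000=3599979517947607200; T_21,7=20×52260903362512720+161429736530118960=1206647803780373360; T_21,8=20×12953636989943896+52260903362512720=311333643161390640; T_21,9=20×2503858755467550+12953636989943896=63030812099294896
r22: T_22,6=21×3599979517947607200+8037811822645051776=83637381699544802976; T_22,7=21×1206647803780373360+3599979517947607200=28939583397335447760; T_22,8=21×311333643161390640+1206647803780373360=7744654310169576800; T_22,9=21×63030812099294896+311333643161390640=1634980697246583456
r23: T_23,7=22×28939583397335447760+83637381699544802976=720308216440924653696; T_23,8=22×7744654310169576800+28939583397335447760=199321978221066137360; T_23,9=22×1634980697246583456+7744654310169576800=43714229649594412832
Read c(23,7) = 720308216440924653696, c(23,8) = 199321978221066137360, c(23,9) = 43714229649594412832.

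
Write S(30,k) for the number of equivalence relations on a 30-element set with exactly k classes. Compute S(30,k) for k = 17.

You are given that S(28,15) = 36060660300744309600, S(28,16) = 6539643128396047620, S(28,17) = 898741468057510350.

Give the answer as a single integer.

511605167806434372210

@29  (29,16):6539643128396047620·16+36060660300744309600→140694950355081071520, (29,17):898741468057510350·17+6539643128396047620→21818248085373723570
@30  (30,17):21818248085373723570·17+140694950355081071520→511605167806434372210
Read S(30,17) = 511605167806434372210.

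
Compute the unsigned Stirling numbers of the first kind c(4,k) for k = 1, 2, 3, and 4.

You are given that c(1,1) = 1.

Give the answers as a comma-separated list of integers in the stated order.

row 2: T[2][1]=1·1+0=1  T[2][2]=1·0+1=1
row 3: T[3][1]=2·1+0=2  T[3][2]=2·1+1=3  T[3][3]=2·0+1=1
row 4: T[4][1]=3·2+0=6  T[4][2]=3·3+2=11  T[4][3]=3·1+3=6  T[4][4]=3·0+1=1
Read c(4,1) = 6, c(4,2) = 11, c(4,3) = 6, c(4,4) = 1.

6, 11, 6, 1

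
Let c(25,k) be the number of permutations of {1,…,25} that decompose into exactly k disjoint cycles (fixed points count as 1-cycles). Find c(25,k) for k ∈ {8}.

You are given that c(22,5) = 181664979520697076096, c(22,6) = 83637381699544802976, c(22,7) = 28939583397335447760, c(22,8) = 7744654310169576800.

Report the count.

[23] T[23,6]:22*83637381699544802976+181664979520697076096=2021687376910682741568 · T[23,7]:22*28939583397335447760+83637381699544802976=720308216440924653696 · T[23,8]:22*7744654310169576800+28939583397335447760=199321978221066137360
[24] T[24,7]:23*720308216440924653696+2021687376910682741568=18588776355051949776576 · T[24,8]:23*199321978221066137360+720308216440924653696=5304713715525445812976
[25] T[25,8]:24*5304713715525445812976+18588776355051949776576=145901905527662649288000
Read c(25,8) = 145901905527662649288000.

145901905527662649288000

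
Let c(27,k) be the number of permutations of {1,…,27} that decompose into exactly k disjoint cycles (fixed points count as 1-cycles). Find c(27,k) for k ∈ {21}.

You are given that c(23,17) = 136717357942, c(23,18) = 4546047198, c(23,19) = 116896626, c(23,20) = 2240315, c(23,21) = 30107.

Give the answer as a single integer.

1145254303050

r24: T_24,18=23×4546047198+136717357942=241276443496; T_24,19=23×116896626+4546047198=7234669596; T_24,20=23×2240315+116896626=168423871; T_24,21=23×30107+2240315=2932776
r25: T_25,19=24×7234669596+241276443496=414908513800; T_25,20=24×168423871+7234669596=11276842500; T_25,21=24×2932776+168423871=238810495
r26: T_26,20=25×11276842500+414908513800=696829576300; T_26,21=25×238810495+11276842500=17247104875
r27: T_27,21=26×17247104875+696829576300=1145254303050
Read c(27,21) = 1145254303050.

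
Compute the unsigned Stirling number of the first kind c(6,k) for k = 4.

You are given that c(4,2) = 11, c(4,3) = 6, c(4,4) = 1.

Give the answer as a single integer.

row 5: T[5][3]=4·6+11=35  T[5][4]=4·1+6=10
row 6: T[6][4]=5·10+35=85
Read c(6,4) = 85.

85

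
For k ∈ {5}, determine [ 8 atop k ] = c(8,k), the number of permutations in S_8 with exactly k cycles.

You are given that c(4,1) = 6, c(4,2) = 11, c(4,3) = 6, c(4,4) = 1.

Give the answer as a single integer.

1960

i=5: T(5,2)=6+4·11=50 | T(5,3)=11+4·6=35 | T(5,4)=6+4·1=10 | T(5,5)=1+4·0=1
i=6: T(6,3)=50+5·35=225 | T(6,4)=35+5·10=85 | T(6,5)=10+5·1=15
i=7: T(7,4)=225+6·85=735 | T(7,5)=85+6·15=175
i=8: T(8,5)=735+7·175=1960
Read c(8,5) = 1960.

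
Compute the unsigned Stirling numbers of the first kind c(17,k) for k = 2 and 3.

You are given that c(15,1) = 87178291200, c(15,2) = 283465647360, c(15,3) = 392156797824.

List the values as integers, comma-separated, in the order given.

70734282393600, 102992244837120

i=16: T(16,1)=0+15·87178291200=1307674368000 | T(16,2)=87178291200+15·283465647360=4339163001600 | T(16,3)=283465647360+15·392156797824=6165817614720
i=17: T(17,2)=1307674368000+16·4339163001600=70734282393600 | T(17,3)=4339163001600+16·6165817614720=102992244837120
Read c(17,2) = 70734282393600, c(17,3) = 102992244837120.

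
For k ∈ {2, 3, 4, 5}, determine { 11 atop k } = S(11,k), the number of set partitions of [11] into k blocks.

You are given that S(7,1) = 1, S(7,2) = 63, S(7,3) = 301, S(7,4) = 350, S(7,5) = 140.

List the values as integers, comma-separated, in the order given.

[8] T[8,1]:1*1+0=1 · T[8,2]:2*63+1=127 · T[8,3]:3*301+63=966 · T[8,4]:4*350+301=1701 · T[8,5]:5*140+350=1050
[9] T[9,1]:1*1+0=1 · T[9,2]:2*127+1=255 · T[9,3]:3*966+127=3025 · T[9,4]:4*1701+966=7770 · T[9,5]:5*1050+1701=6951
[10] T[10,1]:1*1+0=1 · T[10,2]:2*255+1=511 · T[10,3]:3*3025+255=9330 · T[10,4]:4*7770+3025=34105 · T[10,5]:5*6951+7770=42525
[11] T[11,2]:2*511+1=1023 · T[11,3]:3*9330+511=28501 · T[11,4]:4*34105+9330=145750 · T[11,5]:5*42525+34105=246730
Read S(11,2) = 1023, S(11,3) = 28501, S(11,4) = 145750, S(11,5) = 246730.

1023, 28501, 145750, 246730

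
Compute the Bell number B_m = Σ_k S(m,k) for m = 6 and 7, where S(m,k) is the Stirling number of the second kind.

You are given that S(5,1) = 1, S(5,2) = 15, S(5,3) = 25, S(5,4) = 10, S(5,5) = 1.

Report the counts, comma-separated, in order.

203, 877

r6: T_6,1=1×1+0=1; T_6,2=2×15+1=31; T_6,3=3×25+15=90; T_6,4=4×10+25=65; T_6,5=5×1+10=15; T_6,6=6×0+1=1
r7: T_7,1=1×1+0=1; T_7,2=2×31+1=63; T_7,3=3×90+31=301; T_7,4=4×65+90=350; T_7,5=5×15+65=140; T_7,6=6×1+15=21; T_7,7=7×0+1=1
B_6 = ΣS(6,k) = 1+31+90+65+15+1 = 203
B_7 = ΣS(7,k) = 1+63+301+350+140+21+1 = 877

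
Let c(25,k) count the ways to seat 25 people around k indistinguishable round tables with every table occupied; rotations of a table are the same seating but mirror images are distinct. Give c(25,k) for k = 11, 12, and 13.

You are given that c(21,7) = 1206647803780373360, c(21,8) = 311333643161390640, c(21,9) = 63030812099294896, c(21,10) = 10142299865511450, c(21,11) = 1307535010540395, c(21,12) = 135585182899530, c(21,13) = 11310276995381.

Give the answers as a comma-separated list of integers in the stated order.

r22: T_22,8=21×311333643161390640+1206647803780373360=7744654310169576800; T_22,9=21×63030812099294896+311333643161390640=1634980697246583456; T_22,10=21×10142299865511450+63030812099294896=276019109275035346; T_22,11=21×1307535010540395+10142299865511450=37600535086859745; T_22,12=21×135585182899530+1307535010540395=4154823851430525; T_22,13=21×11310276995381+135585182899530=373100999802531
r23: T_23,9=22×1634980697246583456+7744654310169576800=43714229649594412832; T_23,10=22×276019109275035346+1634980697246583456=7707401101297361068; T_23,11=22×37600535086859745+276019109275035346=1103230881185949736; T_23,12=22×4154823851430525+37600535086859745=129006659818331295; T_23,13=22×373100999802531+4154823851430525=12363045847086207
r24: T_24,10=23×7707401101297361068+43714229649594412832=220984454979433717396; T_24,11=23×1103230881185949736+7707401101297361068=33081711368574204996; T_24,12=23×129006659818331295+1103230881185949736=4070384057007569521; T_24,13=23×12363045847086207+129006659818331295=413356714301314056
r25: T_25,11=24×33081711368574204996+220984454979433717396=1014945527825214637300; T_25,12=24×4070384057007569521+33081711368574204996=130770928736755873500; T_25,13=24×413356714301314056+4070384057007569521=13990945200239106865
Read c(25,11) = 1014945527825214637300, c(25,12) = 130770928736755873500, c(25,13) = 13990945200239106865.

1014945527825214637300, 130770928736755873500, 13990945200239106865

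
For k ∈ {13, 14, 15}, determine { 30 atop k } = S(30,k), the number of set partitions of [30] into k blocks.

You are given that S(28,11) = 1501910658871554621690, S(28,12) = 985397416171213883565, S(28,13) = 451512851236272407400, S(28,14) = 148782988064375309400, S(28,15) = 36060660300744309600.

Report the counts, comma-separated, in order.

102442517922081938561415, 42337710060168129525765, 12879868072770626040000

@29  (29,12):985397416171213883565·12+1501910658871554621690→13326679652926121224470, (29,13):451512851236272407400·13+985397416171213883565→6855064482242755179765, (29,14):148782988064375309400·14+451512851236272407400→2534474684137526739000, (29,15):36060660300744309600·15+148782988064375309400→689692892575539953400
@30  (30,13):6855064482242755179765·13+13326679652926121224470→102442517922081938561415, (30,14):2534474684137526739000·14+6855064482242755179765→42337710060168129525765, (30,15):689692892575539953400·15+2534474684137526739000→12879868072770626040000
Read S(30,13) = 102442517922081938561415, S(30,14) = 42337710060168129525765, S(30,15) = 12879868072770626040000.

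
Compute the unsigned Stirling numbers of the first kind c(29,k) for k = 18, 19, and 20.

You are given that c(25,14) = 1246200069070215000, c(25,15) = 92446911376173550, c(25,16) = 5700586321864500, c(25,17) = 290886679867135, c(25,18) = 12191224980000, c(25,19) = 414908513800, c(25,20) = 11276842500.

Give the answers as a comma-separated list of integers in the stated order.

[26] T[26,15]:25*92446911376173550+1246200069070215000=3557372853474553750 · T[26,16]:25*5700586321864500+92446911376173550=234961569422786050 · T[26,17]:25*290886679867135+5700586321864500=12972753318542875 · T[26,18]:25*12191224980000+290886679867135=595667304367135 · T[26,19]:25*414908513800+12191224980000=22563937825000 · T[26,20]:25*11276842500+414908513800=696829576300
[27] T[27,16]:26*234961569422786050+3557372853474553750=9666373658466991050 · T[27,17]:26*12972753318542875+234961569422786050=572253155704900800 · T[27,18]:26*595667304367135+12972753318542875=28460103232088385 · T[27,19]:26*22563937825000+595667304367135=1182329687817135 · T[27,20]:26*696829576300+22563937825000=40681506808800
[28] T[28,17]:27*572253155704900800+9666373658466991050=25117208862499312650 · T[28,18]:27*28460103232088385+572253155704900800=1340675942971287195 · T[28,19]:27*1182329687817135+28460103232088385=60383004803151030 · T[28,20]:27*40681506808800+1182329687817135=2280730371654735
[29] T[29,18]:28*1340675942971287195+25117208862499312650=62656135265695354110 · T[29,19]:28*60383004803151030+1340675942971287195=3031400077459516035 · T[29,20]:28*2280730371654735+60383004803151030=124243455209483610
Read c(29,18) = 62656135265695354110, c(29,19) = 3031400077459516035, c(29,20) = 124243455209483610.

62656135265695354110, 3031400077459516035, 124243455209483610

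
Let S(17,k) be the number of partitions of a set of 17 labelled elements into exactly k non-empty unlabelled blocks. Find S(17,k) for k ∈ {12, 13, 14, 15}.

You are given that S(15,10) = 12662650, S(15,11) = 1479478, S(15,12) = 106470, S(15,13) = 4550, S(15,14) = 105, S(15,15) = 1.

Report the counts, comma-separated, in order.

62022324, 4910178, 249900, 7820

r16: T_16,11=11×1479478+12662650=28936908; T_16,12=12×106470+1479478=2757118; T_16,13=13×4550+106470=165620; T_16,14=14×105+4550=6020; T_16,15=15×1+105=120
r17: T_17,12=12×2757118+28936908=62022324; T_17,13=13×165620+2757118=4910178; T_17,14=14×6020+165620=249900; T_17,15=15×120+6020=7820
Read S(17,12) = 62022324, S(17,13) = 4910178, S(17,14) = 249900, S(17,15) = 7820.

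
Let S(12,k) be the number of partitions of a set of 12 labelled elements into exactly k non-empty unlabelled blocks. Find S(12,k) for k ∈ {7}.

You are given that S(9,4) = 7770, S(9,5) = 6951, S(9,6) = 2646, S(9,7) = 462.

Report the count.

@10  (10,5):6951·5+7770→42525, (10,6):2646·6+6951→22827, (10,7):462·7+2646→5880
@11  (11,6):22827·6+42525→179487, (11,7):5880·7+22827→63987
@12  (12,7):63987·7+179487→627396
Read S(12,7) = 627396.

627396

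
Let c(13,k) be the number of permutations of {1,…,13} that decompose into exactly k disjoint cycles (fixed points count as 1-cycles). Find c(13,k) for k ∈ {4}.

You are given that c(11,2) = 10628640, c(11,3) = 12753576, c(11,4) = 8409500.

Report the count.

1414014888

[12] T[12,3]:11*12753576+10628640=150917976 · T[12,4]:11*8409500+12753576=105258076
[13] T[13,4]:12*105258076+150917976=1414014888
Read c(13,4) = 1414014888.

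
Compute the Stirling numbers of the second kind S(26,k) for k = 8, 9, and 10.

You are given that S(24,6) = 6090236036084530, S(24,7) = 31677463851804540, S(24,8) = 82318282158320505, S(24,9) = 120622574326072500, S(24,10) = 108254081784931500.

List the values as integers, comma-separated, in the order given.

row 25: T[25][7]=7·31677463851804540+6090236036084530=227832482998716310  T[25][8]=8·82318282158320505+31677463851804540=690223721118368580  T[25][9]=9·120622574326072500+82318282158320505=1167921451092973005  T[25][10]=10·108254081784931500+120622574326072500=1203163392175387500
row 26: T[26][8]=8·690223721118368580+227832482998716310=5749622251945664950  T[26][9]=9·1167921451092973005+690223721118368580=11201516780955125625  T[26][10]=10·1203163392175387500+1167921451092973005=13199555372846848005
Read S(26,8) = 5749622251945664950, S(26,9) = 11201516780955125625, S(26,10) = 13199555372846848005.

5749622251945664950, 11201516780955125625, 13199555372846848005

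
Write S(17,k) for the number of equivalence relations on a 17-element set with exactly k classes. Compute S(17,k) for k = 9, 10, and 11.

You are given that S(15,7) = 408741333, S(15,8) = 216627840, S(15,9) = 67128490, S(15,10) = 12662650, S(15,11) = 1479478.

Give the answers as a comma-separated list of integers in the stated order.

9528822303, 2758334150, 512060978

[16] T[16,8]:8*216627840+408741333=2141764053 · T[16,9]:9*67128490+216627840=820784250 · T[16,10]:10*12662650+67128490=193754990 · T[16,11]:11*1479478+12662650=28936908
[17] T[17,9]:9*820784250+2141764053=9528822303 · T[17,10]:10*193754990+820784250=2758334150 · T[17,11]:11*28936908+193754990=512060978
Read S(17,9) = 9528822303, S(17,10) = 2758334150, S(17,11) = 512060978.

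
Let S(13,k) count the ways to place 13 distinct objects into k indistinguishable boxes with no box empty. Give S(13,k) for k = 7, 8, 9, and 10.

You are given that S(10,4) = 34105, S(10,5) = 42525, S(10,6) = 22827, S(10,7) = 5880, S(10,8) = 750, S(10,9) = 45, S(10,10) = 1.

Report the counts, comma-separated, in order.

@11  (11,5):42525·5+34105→246730, (11,6):22827·6+42525→179487, (11,7):5880·7+22827→63987, (11,8):750·8+5880→11880, (11,9):45·9+750→1155, (11,10):1·10+45→55
@12  (12,6):179487·6+246730→1323652, (12,7):63987·7+179487→627396, (12,8):11880·8+63987→159027, (12,9):1155·9+11880→22275, (12,10):55·10+1155→1705
@13  (13,7):627396·7+1323652→5715424, (13,8):159027·8+627396→1899612, (13,9):22275·9+159027→359502, (13,10):1705·10+22275→39325
Read S(13,7) = 5715424, S(13,8) = 1899612, S(13,9) = 359502, S(13,10) = 39325.

5715424, 1899612, 359502, 39325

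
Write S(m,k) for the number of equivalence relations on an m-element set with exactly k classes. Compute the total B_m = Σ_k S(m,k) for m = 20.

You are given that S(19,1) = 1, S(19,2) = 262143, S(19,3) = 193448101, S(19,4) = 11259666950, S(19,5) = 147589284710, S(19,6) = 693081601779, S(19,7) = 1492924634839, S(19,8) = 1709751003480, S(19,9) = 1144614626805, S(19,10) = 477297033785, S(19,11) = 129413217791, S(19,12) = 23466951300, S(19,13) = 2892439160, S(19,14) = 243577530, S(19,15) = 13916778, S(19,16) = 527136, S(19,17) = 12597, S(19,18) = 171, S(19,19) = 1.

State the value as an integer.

@20  (20,1):1·1+0→1, (20,2):262143·2+1→524287, (20,3):193448101·3+262143→580606446, (20,4):11259666950·4+193448101→45232115901, (20,5):147589284710·5+11259666950→749206090500, (20,6):693081601779·6+147589284710→4306078895384, (20,7):1492924634839·7+693081601779→11143554045652, (20,8):1709751003480·8+1492924634839→15170932662679, (20,9):1144614626805·9+1709751003480→12011282644725, (20,10):477297033785·10+1144614626805→5917584964655, (20,11):129413217791·11+477297033785→1900842429486, (20,12):23466951300·12+129413217791→411016633391, (20,13):2892439160·13+23466951300→61068660380, (20,14):243577530·14+2892439160→6302524580, (20,15):13916778·15+243577530→452329200, (20,16):527136·16+13916778→22350954, (20,17):12597·17+527136→741285, (20,18):171·18+12597→15675, (20,19):1·19+171→190, (20,20):0·20+1→1
B_20 = ΣS(20,k) = 1+524287+580606446+45232115901+749206090500+4306078895384+11143554045652+15170932662679+12011282644725+5917584964655+1900842429486+411016633391+61068660380+6302524580+452329200+22350954+741285+15675+190+1 = 51724158235372

51724158235372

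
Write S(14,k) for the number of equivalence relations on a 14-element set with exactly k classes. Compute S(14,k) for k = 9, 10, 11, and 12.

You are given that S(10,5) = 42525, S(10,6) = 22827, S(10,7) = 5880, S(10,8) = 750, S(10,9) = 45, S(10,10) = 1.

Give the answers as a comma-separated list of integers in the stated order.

5135130, 752752, 66066, 3367

@11  (11,6):22827·6+42525→179487, (11,7):5880·7+22827→63987, (11,8):750·8+5880→11880, (11,9):45·9+750→1155, (11,10):1·10+45→55, (11,11):0·11+1→1
@12  (12,7):63987·7+179487→627396, (12,8):11880·8+63987→159027, (12,9):1155·9+11880→22275, (12,10):55·10+1155→1705, (12,11):1·11+55→66, (12,12):0·12+1→1
@13  (13,8):159027·8+627396→1899612, (13,9):22275·9+159027→359502, (13,10):1705·10+22275→39325, (13,11):66·11+1705→2431, (13,12):1·12+66→78
@14  (14,9):359502·9+1899612→5135130, (14,10):39325·10+359502→752752, (14,11):2431·11+39325→66066, (14,12):78·12+2431→3367
Read S(14,9) = 5135130, S(14,10) = 752752, S(14,11) = 66066, S(14,12) = 3367.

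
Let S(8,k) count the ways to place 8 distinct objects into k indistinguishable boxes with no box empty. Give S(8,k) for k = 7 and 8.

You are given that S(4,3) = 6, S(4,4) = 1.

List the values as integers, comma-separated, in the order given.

r5: T_5,4=4×1+6=10; T_5,5=5×0+1=1
r6: T_6,5=5×1+10=15; T_6,6=6×0+1=1
r7: T_7,6=6×1+15=21; T_7,7=7×0+1=1
r8: T_8,7=7×1+21=28; T_8,8=8×0+1=1
Read S(8,7) = 28, S(8,8) = 1.

28, 1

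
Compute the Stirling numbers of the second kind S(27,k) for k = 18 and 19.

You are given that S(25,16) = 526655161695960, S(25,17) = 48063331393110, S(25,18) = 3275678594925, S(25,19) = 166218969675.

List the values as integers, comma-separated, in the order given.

i=26: T(26,17)=526655161695960+17·48063331393110=1343731795378830 | T(26,18)=48063331393110+18·3275678594925=107025546101760 | T(26,19)=3275678594925+19·166218969675=6433839018750
i=27: T(27,18)=1343731795378830+18·107025546101760=3270191625210510 | T(27,19)=107025546101760+19·6433839018750=229268487458010
Read S(27,18) = 3270191625210510, S(27,19) = 229268487458010.

3270191625210510, 229268487458010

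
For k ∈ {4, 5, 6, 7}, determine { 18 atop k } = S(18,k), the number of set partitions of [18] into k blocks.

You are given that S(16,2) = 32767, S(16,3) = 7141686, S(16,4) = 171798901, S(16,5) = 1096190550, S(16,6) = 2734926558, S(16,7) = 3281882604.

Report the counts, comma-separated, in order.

2798806985, 28958095545, 110687251039, 197462483400

i=17: T(17,3)=32767+3·7141686=21457825 | T(17,4)=7141686+4·171798901=694337290 | T(17,5)=171798901+5·1096190550=5652751651 | T(17,6)=1096190550+6·2734926558=17505749898 | T(17,7)=2734926558+7·3281882604=25708104786
i=18: T(18,4)=21457825+4·694337290=2798806985 | T(18,5)=694337290+5·5652751651=28958095545 | T(18,6)=5652751651+6·17505749898=110687251039 | T(18,7)=17505749898+7·25708104786=197462483400
Read S(18,4) = 2798806985, S(18,5) = 28958095545, S(18,6) = 110687251039, S(18,7) = 197462483400.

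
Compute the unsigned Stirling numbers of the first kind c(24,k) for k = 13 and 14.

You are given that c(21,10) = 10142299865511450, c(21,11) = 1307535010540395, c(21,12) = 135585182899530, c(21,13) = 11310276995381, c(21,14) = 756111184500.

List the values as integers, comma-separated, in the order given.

@22  (22,11):1307535010540395·21+10142299865511450→37600535086859745, (22,12):135585182899530·21+1307535010540395→4154823851430525, (22,13):11310276995381·21+135585182899530→373100999802531, (22,14):756111184500·21+11310276995381→27188611869881
@23  (23,12):4154823851430525·22+37600535086859745→129006659818331295, (23,13):373100999802531·22+4154823851430525→12363045847086207, (23,14):27188611869881·22+373100999802531→971250460939913
@24  (24,13):12363045847086207·23+129006659818331295→413356714301314056, (24,14):971250460939913·23+12363045847086207→34701806448704206
Read c(24,13) = 413356714301314056, c(24,14) = 34701806448704206.

413356714301314056, 34701806448704206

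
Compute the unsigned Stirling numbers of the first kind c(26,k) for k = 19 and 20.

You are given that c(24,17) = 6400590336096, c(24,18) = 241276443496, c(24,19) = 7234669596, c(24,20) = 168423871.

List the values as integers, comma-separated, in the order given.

22563937825000, 696829576300

[25] T[25,18]:24*241276443496+6400590336096=12191224980000 · T[25,19]:24*7234669596+241276443496=414908513800 · T[25,20]:24*168423871+7234669596=11276842500
[26] T[26,19]:25*414908513800+12191224980000=22563937825000 · T[26,20]:25*11276842500+414908513800=696829576300
Read c(26,19) = 22563937825000, c(26,20) = 696829576300.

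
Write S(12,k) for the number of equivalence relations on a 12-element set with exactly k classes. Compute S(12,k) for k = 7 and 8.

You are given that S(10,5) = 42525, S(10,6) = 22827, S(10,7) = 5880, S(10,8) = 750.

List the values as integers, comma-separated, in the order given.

627396, 159027

i=11: T(11,6)=42525+6·22827=179487 | T(11,7)=22827+7·5880=63987 | T(11,8)=5880+8·750=11880
i=12: T(12,7)=179487+7·63987=627396 | T(12,8)=63987+8·11880=159027
Read S(12,7) = 627396, S(12,8) = 159027.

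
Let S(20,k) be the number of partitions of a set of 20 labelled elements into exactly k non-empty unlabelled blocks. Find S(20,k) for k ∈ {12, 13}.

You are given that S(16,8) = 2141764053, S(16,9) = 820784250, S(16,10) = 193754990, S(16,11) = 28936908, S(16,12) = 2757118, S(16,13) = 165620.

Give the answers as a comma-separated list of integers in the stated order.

411016633391, 61068660380

@17  (17,9):820784250·9+2141764053→9528822303, (17,10):193754990·10+820784250→2758334150, (17,11):28936908·11+193754990→512060978, (17,12):2757118·12+28936908→62022324, (17,13):165620·13+2757118→4910178
@18  (18,10):2758334150·10+9528822303→37112163803, (18,11):512060978·11+2758334150→8391004908, (18,12):62022324·12+512060978→1256328866, (18,13):4910178·13+62022324→125854638
@19  (19,11):8391004908·11+37112163803→129413217791, (19,12):1256328866·12+8391004908→23466951300, (19,13):125854638·13+1256328866→2892439160
@20  (20,12):23466951300·12+129413217791→411016633391, (20,13):2892439160·13+23466951300→61068660380
Read S(20,12) = 411016633391, S(20,13) = 61068660380.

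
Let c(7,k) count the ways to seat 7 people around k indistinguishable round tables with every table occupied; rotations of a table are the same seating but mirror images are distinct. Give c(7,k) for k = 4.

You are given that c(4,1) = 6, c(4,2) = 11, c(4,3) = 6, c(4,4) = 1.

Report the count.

735

@5  (5,2):11·4+6→50, (5,3):6·4+11→35, (5,4):1·4+6→10
@6  (6,3):35·5+50→225, (6,4):10·5+35→85
@7  (7,4):85·6+225→735
Read c(7,4) = 735.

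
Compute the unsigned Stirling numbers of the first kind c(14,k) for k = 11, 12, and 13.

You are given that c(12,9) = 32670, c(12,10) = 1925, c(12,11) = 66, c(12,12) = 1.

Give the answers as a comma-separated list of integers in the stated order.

91091, 3731, 91

r13: T_13,10=12×1925+32670=55770; T_13,11=12×66+1925=2717; T_13,12=12×1+66=78; T_13,13=12×0+1=1
r14: T_14,11=13×2717+55770=91091; T_14,12=13×78+2717=3731; T_14,13=13×1+78=91
Read c(14,11) = 91091, c(14,12) = 3731, c(14,13) = 91.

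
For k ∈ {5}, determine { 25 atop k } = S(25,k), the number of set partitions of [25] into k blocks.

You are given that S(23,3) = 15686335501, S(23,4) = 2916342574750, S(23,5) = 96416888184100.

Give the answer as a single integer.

i=24: T(24,4)=15686335501+4·2916342574750=11681056634501 | T(24,5)=2916342574750+5·96416888184100=485000783495250
i=25: T(25,5)=11681056634501+5·485000783495250=2436684974110751
Read S(25,5) = 2436684974110751.

2436684974110751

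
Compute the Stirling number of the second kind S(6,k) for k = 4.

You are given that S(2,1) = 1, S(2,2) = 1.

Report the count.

@3  (3,1):1·1+0→1, (3,2):1·2+1→3, (3,3):0·3+1→1
@4  (4,2):3·2+1→7, (4,3):1·3+3→6, (4,4):0·4+1→1
@5  (5,3):6·3+7→25, (5,4):1·4+6→10
@6  (6,4):10·4+25→65
Read S(6,4) = 65.

65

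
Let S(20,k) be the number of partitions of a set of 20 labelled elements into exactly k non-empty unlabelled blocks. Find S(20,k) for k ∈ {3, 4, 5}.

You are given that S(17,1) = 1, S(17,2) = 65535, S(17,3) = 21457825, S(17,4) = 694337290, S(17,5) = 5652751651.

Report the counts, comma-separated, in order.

580606446, 45232115901, 749206090500

[18] T[18,1]:1*1+0=1 · T[18,2]:2*65535+1=131071 · T[18,3]:3*21457825+65535=64439010 · T[18,4]:4*694337290+21457825=2798806985 · T[18,5]:5*5652751651+694337290=28958095545
[19] T[19,2]:2*131071+1=262143 · T[19,3]:3*64439010+131071=193448101 · T[19,4]:4*2798806985+64439010=11259666950 · T[19,5]:5*28958095545+2798806985=147589284710
[20] T[20,3]:3*193448101+262143=580606446 · T[20,4]:4*11259666950+193448101=45232115901 · T[20,5]:5*147589284710+11259666950=749206090500
Read S(20,3) = 580606446, S(20,4) = 45232115901, S(20,5) = 749206090500.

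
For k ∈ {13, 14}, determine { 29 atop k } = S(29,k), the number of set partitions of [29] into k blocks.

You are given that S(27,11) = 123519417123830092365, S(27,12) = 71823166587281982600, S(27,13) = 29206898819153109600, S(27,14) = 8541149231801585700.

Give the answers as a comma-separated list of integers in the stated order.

[28] T[28,12]:12*71823166587281982600+123519417123830092365=985397416171213883565 · T[28,13]:13*29206898819153109600+71823166587281982600=451512851236272407400 · T[28,14]:14*8541149231801585700+29206898819153109600=148782988064375309400
[29] T[29,13]:13*451512851236272407400+985397416171213883565=6855064482242755179765 · T[29,14]:14*148782988064375309400+451512851236272407400=2534474684137526739000
Read S(29,13) = 6855064482242755179765, S(29,14) = 2534474684137526739000.

6855064482242755179765, 2534474684137526739000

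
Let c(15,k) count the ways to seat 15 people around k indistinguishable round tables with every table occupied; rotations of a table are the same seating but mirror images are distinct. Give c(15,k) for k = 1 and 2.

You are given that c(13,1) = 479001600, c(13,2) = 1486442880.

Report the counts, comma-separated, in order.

i=14: T(14,1)=0+13·479001600=6227020800 | T(14,2)=479001600+13·1486442880=19802759040
i=15: T(15,1)=0+14·6227020800=87178291200 | T(15,2)=6227020800+14·19802759040=283465647360
Read c(15,1) = 87178291200, c(15,2) = 283465647360.

87178291200, 283465647360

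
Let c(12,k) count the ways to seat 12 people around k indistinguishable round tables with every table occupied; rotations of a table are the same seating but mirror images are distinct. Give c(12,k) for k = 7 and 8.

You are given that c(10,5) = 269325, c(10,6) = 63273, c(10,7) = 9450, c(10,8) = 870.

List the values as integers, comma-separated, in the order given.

2637558, 357423

i=11: T(11,6)=269325+10·63273=902055 | T(11,7)=63273+10·9450=157773 | T(11,8)=9450+10·870=18150
i=12: T(12,7)=902055+11·157773=2637558 | T(12,8)=157773+11·18150=357423
Read c(12,7) = 2637558, c(12,8) = 357423.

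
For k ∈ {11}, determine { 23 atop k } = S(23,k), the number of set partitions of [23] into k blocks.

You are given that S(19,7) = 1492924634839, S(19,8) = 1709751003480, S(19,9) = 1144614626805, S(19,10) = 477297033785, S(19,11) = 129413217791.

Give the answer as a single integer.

i=20: T(20,8)=1492924634839+8·1709751003480=15170932662679 | T(20,9)=1709751003480+9·1144614626805=12011282644725 | T(20,10)=1144614626805+10·477297033785=5917584964655 | T(20,11)=477297033785+11·129413217791=1900842429486
i=21: T(21,9)=15170932662679+9·12011282644725=123272476465204 | T(21,10)=12011282644725+10·5917584964655=71187132291275 | T(21,11)=5917584964655+11·1900842429486=26826851689001
i=22: T(22,10)=123272476465204+10·71187132291275=835143799377954 | T(22,11)=71187132291275+11·26826851689001=366282500870286
i=23: T(23,11)=835143799377954+11·366282500870286=4864251308951100
Read S(23,11) = 4864251308951100.

4864251308951100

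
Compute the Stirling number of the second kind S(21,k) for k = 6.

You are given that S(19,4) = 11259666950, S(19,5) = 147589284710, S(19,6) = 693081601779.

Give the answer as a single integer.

[20] T[20,5]:5*147589284710+11259666950=749206090500 · T[20,6]:6*693081601779+147589284710=4306078895384
[21] T[21,6]:6*4306078895384+749206090500=26585679462804
Read S(21,6) = 26585679462804.

26585679462804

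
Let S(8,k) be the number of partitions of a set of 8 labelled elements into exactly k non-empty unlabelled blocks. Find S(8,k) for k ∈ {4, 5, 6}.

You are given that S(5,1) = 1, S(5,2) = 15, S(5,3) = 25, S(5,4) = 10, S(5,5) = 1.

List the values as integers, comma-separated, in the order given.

1701, 1050, 266

@6  (6,2):15·2+1→31, (6,3):25·3+15→90, (6,4):10·4+25→65, (6,5):1·5+10→15, (6,6):0·6+1→1
@7  (7,3):90·3+31→301, (7,4):65·4+90→350, (7,5):15·5+65→140, (7,6):1·6+15→21
@8  (8,4):350·4+301→1701, (8,5):140·5+350→1050, (8,6):21·6+140→266
Read S(8,4) = 1701, S(8,5) = 1050, S(8,6) = 266.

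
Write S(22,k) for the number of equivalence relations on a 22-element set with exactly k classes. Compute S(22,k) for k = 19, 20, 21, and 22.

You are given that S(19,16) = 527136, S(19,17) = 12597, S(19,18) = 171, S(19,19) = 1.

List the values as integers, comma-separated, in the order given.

1389850, 23485, 231, 1

[20] T[20,17]:17*12597+527136=741285 · T[20,18]:18*171+12597=15675 · T[20,19]:19*1+171=190 · T[20,20]:20*0+1=1
[21] T[21,18]:18*15675+741285=1023435 · T[21,19]:19*190+15675=19285 · T[21,20]:20*1+190=210 · T[21,21]:21*0+1=1
[22] T[22,19]:19*19285+1023435=1389850 · T[22,20]:20*210+19285=23485 · T[22,21]:21*1+210=231 · T[22,22]:22*0+1=1
Read S(22,19) = 1389850, S(22,20) = 23485, S(22,21) = 231, S(22,22) = 1.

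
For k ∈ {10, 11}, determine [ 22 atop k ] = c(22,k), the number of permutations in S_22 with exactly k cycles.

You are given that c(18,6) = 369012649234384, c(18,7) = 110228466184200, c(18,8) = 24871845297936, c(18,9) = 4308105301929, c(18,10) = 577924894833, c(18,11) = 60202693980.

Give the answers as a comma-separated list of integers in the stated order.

276019109275035346, 37600535086859745

r19: T_19,7=18×110228466184200+369012649234384=2353125040549984; T_19,8=18×24871845297936+110228466184200=557921681547048; T_19,9=18×4308105301929+24871845297936=102417740732658; T_19,10=18×577924894833+4308105301929=14710753408923; T_19,11=18×60202693980+577924894833=1661573386473
r20: T_20,8=19×557921681547048+2353125040549984=12953636989943896; T_20,9=19×102417740732658+557921681547048=2503858755467550; T_20,10=19×14710753408923+102417740732658=381922055502195; T_20,11=19×1661573386473+14710753408923=46280647751910
r21: T_21,9=20×2503858755467550+12953636989943896=63030812099294896; T_21,10=20×381922055502195+2503858755467550=10142299865511450; T_21,11=20×46280647751910+381922055502195=1307535010540395
r22: T_22,10=21×10142299865511450+63030812099294896=276019109275035346; T_22,11=21×1307535010540395+10142299865511450=37600535086859745
Read c(22,10) = 276019109275035346, c(22,11) = 37600535086859745.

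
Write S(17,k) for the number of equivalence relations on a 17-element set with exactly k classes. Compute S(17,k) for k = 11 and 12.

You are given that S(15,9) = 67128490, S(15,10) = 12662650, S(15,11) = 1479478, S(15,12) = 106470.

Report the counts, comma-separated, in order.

i=16: T(16,10)=67128490+10·12662650=193754990 | T(16,11)=12662650+11·1479478=28936908 | T(16,12)=1479478+12·106470=2757118
i=17: T(17,11)=193754990+11·28936908=512060978 | T(17,12)=28936908+12·2757118=62022324
Read S(17,11) = 512060978, S(17,12) = 62022324.

512060978, 62022324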